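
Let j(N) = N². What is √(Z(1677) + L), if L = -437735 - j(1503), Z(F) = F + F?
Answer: I*√2693390 ≈ 1641.2*I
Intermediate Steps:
Z(F) = 2*F
L = -2696744 (L = -437735 - 1*1503² = -437735 - 1*2259009 = -437735 - 2259009 = -2696744)
√(Z(1677) + L) = √(2*1677 - 2696744) = √(3354 - 2696744) = √(-2693390) = I*√2693390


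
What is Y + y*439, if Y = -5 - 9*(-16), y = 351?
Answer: 154228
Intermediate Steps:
Y = 139 (Y = -5 + 144 = 139)
Y + y*439 = 139 + 351*439 = 139 + 154089 = 154228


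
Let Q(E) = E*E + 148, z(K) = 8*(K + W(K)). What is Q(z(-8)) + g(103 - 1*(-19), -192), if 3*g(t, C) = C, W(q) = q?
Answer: 16468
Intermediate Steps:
g(t, C) = C/3
z(K) = 16*K (z(K) = 8*(K + K) = 8*(2*K) = 16*K)
Q(E) = 148 + E² (Q(E) = E² + 148 = 148 + E²)
Q(z(-8)) + g(103 - 1*(-19), -192) = (148 + (16*(-8))²) + (⅓)*(-192) = (148 + (-128)²) - 64 = (148 + 16384) - 64 = 16532 - 64 = 16468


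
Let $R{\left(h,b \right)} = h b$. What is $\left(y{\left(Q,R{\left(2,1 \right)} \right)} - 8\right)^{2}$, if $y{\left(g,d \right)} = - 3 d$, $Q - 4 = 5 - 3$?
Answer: $196$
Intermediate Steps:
$R{\left(h,b \right)} = b h$
$Q = 6$ ($Q = 4 + \left(5 - 3\right) = 4 + 2 = 6$)
$\left(y{\left(Q,R{\left(2,1 \right)} \right)} - 8\right)^{2} = \left(- 3 \cdot 1 \cdot 2 - 8\right)^{2} = \left(\left(-3\right) 2 - 8\right)^{2} = \left(-6 - 8\right)^{2} = \left(-14\right)^{2} = 196$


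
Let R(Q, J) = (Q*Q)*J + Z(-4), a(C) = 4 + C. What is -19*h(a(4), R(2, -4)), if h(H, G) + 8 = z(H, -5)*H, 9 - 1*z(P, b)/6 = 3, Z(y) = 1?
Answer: -5320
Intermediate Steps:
z(P, b) = 36 (z(P, b) = 54 - 6*3 = 54 - 18 = 36)
R(Q, J) = 1 + J*Q**2 (R(Q, J) = (Q*Q)*J + 1 = Q**2*J + 1 = J*Q**2 + 1 = 1 + J*Q**2)
h(H, G) = -8 + 36*H
-19*h(a(4), R(2, -4)) = -19*(-8 + 36*(4 + 4)) = -19*(-8 + 36*8) = -19*(-8 + 288) = -19*280 = -5320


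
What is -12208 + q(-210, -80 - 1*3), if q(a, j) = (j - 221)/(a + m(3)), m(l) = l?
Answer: -2526752/207 ≈ -12207.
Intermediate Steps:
q(a, j) = (-221 + j)/(3 + a) (q(a, j) = (j - 221)/(a + 3) = (-221 + j)/(3 + a))
-12208 + q(-210, -80 - 1*3) = -12208 + (-221 + (-80 - 1*3))/(3 - 210) = -12208 + (-221 + (-80 - 3))/(-207) = -12208 - (-221 - 83)/207 = -12208 - 1/207*(-304) = -12208 + 304/207 = -2526752/207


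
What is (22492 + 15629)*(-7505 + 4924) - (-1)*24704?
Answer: -98365597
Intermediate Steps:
(22492 + 15629)*(-7505 + 4924) - (-1)*24704 = 38121*(-2581) - 1*(-24704) = -98390301 + 24704 = -98365597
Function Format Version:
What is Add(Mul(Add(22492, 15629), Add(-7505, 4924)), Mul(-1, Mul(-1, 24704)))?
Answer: -98365597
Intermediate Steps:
Add(Mul(Add(22492, 15629), Add(-7505, 4924)), Mul(-1, Mul(-1, 24704))) = Add(Mul(38121, -2581), Mul(-1, -24704)) = Add(-98390301, 24704) = -98365597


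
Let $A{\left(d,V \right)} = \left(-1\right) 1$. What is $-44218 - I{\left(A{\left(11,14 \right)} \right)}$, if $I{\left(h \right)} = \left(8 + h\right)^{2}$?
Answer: $-44267$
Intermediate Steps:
$A{\left(d,V \right)} = -1$
$-44218 - I{\left(A{\left(11,14 \right)} \right)} = -44218 - \left(8 - 1\right)^{2} = -44218 - 7^{2} = -44218 - 49 = -44267$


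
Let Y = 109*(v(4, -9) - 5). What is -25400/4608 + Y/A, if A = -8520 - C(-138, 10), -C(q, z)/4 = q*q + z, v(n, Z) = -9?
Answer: -13488361/2437056 ≈ -5.5347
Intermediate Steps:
C(q, z) = -4*z - 4*q**2 (C(q, z) = -4*(q*q + z) = -4*(q**2 + z) = -4*(z + q**2) = -4*z - 4*q**2)
A = 67696 (A = -8520 - (-4*10 - 4*(-138)**2) = -8520 - (-40 - 4*19044) = -8520 - (-40 - 76176) = -8520 - 1*(-76216) = -8520 + 76216 = 67696)
Y = -1526 (Y = 109*(-9 - 5) = 109*(-14) = -1526)
-25400/4608 + Y/A = -25400/4608 - 1526/67696 = -25400*1/4608 - 1526*1/67696 = -3175/576 - 763/33848 = -13488361/2437056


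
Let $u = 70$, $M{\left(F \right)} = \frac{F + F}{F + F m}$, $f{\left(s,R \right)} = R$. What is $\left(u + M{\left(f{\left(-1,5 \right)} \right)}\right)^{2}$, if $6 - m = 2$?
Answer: $\frac{123904}{25} \approx 4956.2$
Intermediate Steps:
$m = 4$ ($m = 6 - 2 = 4$)
$M{\left(F \right)} = \frac{2}{5}$ ($M{\left(F \right)} = \frac{F + F}{F + F 4} = \frac{2 F}{F + 4 F} = \frac{2 F}{5 F} = 2 F \frac{1}{5 F} = \frac{2}{5}$)
$\left(u + M{\left(f{\left(-1,5 \right)} \right)}\right)^{2} = \left(70 + \frac{2}{5}\right)^{2} = \left(\frac{352}{5}\right)^{2} = \frac{123904}{25}$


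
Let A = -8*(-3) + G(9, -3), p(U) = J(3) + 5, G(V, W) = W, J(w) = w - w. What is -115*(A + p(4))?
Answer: -2990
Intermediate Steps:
J(w) = 0
p(U) = 5 (p(U) = 0 + 5 = 5)
A = 21 (A = -8*(-3) - 3 = 24 - 3 = 21)
-115*(A + p(4)) = -115*(21 + 5) = -115*26 = -2990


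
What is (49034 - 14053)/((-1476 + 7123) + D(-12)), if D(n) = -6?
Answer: 34981/5641 ≈ 6.2012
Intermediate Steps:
(49034 - 14053)/((-1476 + 7123) + D(-12)) = (49034 - 14053)/((-1476 + 7123) - 6) = 34981/(5647 - 6) = 34981/5641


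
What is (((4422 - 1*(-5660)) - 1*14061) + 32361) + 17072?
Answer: 45454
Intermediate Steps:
(((4422 - 1*(-5660)) - 1*14061) + 32361) + 17072 = (((4422 + 5660) - 14061) + 32361) + 17072 = ((10082 - 14061) + 32361) + 17072 = (-3979 + 32361) + 17072 = 28382 + 17072 = 45454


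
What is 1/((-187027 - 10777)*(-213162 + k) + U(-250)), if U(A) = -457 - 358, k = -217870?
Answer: 1/85259852913 ≈ 1.1729e-11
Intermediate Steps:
U(A) = -815
1/((-187027 - 10777)*(-213162 + k) + U(-250)) = 1/((-187027 - 10777)*(-213162 - 217870) - 815) = 1/(-197804*(-431032) - 815) = 1/(85259853728 - 815) = 1/85259852913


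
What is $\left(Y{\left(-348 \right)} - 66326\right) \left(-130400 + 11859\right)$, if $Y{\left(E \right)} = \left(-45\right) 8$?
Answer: $7905025126$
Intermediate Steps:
$Y{\left(E \right)} = -360$
$\left(Y{\left(-348 \right)} - 66326\right) \left(-130400 + 11859\right) = \left(-360 - 66326\right) \left(-130400 + 11859\right) = \left(-66686\right) \left(-118541\right) = 7905025126$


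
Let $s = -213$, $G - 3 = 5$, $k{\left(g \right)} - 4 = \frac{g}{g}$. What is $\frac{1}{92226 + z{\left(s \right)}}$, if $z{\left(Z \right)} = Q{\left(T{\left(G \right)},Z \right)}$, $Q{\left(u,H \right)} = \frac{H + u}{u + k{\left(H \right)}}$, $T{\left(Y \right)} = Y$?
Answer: $\frac{13}{1198733} \approx 1.0845 \cdot 10^{-5}$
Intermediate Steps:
$k{\left(g \right)} = 5$ ($k{\left(g \right)} = 4 + \frac{g}{g} = 4 + 1 = 5$)
$G = 8$ ($G = 3 + 5 = 8$)
$Q{\left(u,H \right)} = \frac{H + u}{5 + u}$ ($Q{\left(u,H \right)} = \frac{H + u}{u + 5} = \frac{H + u}{5 + u}$)
$z{\left(Z \right)} = \frac{8}{13} + \frac{Z}{13}$ ($z{\left(Z \right)} = \frac{Z + 8}{5 + 8} = \frac{8 + Z}{13} = \frac{8}{13} + \frac{Z}{13}$)
$\frac{1}{92226 + z{\left(s \right)}} = \frac{1}{92226 + \left(\frac{8}{13} + \frac{1}{13} \left(-213\right)\right)} = \frac{1}{92226 + \left(\frac{8}{13} - \frac{213}{13}\right)} = \frac{1}{92226 - \frac{205}{13}} = \frac{1}{\frac{1198733}{13}} = \frac{13}{1198733}$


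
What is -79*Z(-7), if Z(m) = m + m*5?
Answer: 3318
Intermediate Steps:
Z(m) = 6*m (Z(m) = m + 5*m = 6*m)
-79*Z(-7) = -474*(-7) = -79*(-42) = 3318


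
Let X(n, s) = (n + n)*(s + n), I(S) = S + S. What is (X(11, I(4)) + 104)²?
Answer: 272484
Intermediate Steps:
I(S) = 2*S
X(n, s) = 2*n*(n + s) (X(n, s) = (2*n)*(n + s) = 2*n*(n + s))
(X(11, I(4)) + 104)² = (2*11*(11 + 2*4) + 104)² = (2*11*(11 + 8) + 104)² = (2*11*19 + 104)² = (418 + 104)² = 522² = 272484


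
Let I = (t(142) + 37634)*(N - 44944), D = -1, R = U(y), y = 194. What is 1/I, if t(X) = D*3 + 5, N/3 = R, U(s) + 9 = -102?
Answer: -1/1704045172 ≈ -5.8684e-10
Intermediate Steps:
U(s) = -111 (U(s) = -9 - 102 = -111)
R = -111
N = -333 (N = 3*(-111) = -333)
t(X) = 2 (t(X) = -1*3 + 5 = -3 + 5 = 2)
I = -1704045172 (I = (2 + 37634)*(-333 - 44944) = 37636*(-45277) = -1704045172)
1/I = 1/(-1704045172) = -1/1704045172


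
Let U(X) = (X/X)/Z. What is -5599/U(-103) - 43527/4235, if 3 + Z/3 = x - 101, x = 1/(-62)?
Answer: 41704438071/23870 ≈ 1.7471e+6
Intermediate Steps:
x = -1/62 ≈ -0.016129
Z = -19347/62 (Z = -9 + 3*(-1/62 - 101) = -9 + 3*(-6263/62) = -9 - 18789/62 = -19347/62 ≈ -312.05)
U(X) = -62/19347 (U(X) = (X/X)/(-19347/62) = 1*(-62/19347) = -62/19347)
-5599/U(-103) - 43527/4235 = -5599/(-62/19347) - 43527/4235 = -5599*(-19347/62) - 43527*1/4235 = 108323853/62 - 3957/385 = 41704438071/23870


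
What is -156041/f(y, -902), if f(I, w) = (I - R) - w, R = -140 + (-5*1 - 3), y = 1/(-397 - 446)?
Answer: -131542563/885149 ≈ -148.61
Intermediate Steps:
y = -1/843 (y = 1/(-843) = -1/843 ≈ -0.0011862)
R = -148 (R = -140 + (-5 - 3) = -140 - 8 = -148)
f(I, w) = 148 + I - w (f(I, w) = (I - 1*(-148)) - w = (I + 148) - w = (148 + I) - w = 148 + I - w)
-156041/f(y, -902) = -156041/(148 - 1/843 - 1*(-902)) = -156041/(148 - 1/843 + 902) = -156041/885149/843 = -156041*843/885149 = -131542563/885149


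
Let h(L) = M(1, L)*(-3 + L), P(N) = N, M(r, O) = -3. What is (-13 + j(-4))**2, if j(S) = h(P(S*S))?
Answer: 2704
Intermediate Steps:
h(L) = 9 - 3*L (h(L) = -3*(-3 + L) = 9 - 3*L)
j(S) = 9 - 3*S**2 (j(S) = 9 - 3*S*S = 9 - 3*S**2)
(-13 + j(-4))**2 = (-13 + (9 - 3*(-4)**2))**2 = (-13 + (9 - 3*16))**2 = (-13 + (9 - 48))**2 = (-13 - 39)**2 = (-52)**2 = 2704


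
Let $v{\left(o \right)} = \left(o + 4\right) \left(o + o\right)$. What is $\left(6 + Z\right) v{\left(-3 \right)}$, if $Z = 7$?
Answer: $-78$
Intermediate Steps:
$v{\left(o \right)} = 2 o \left(4 + o\right)$ ($v{\left(o \right)} = \left(4 + o\right) 2 o = 2 o \left(4 + o\right)$)
$\left(6 + Z\right) v{\left(-3 \right)} = \left(6 + 7\right) 2 \left(-3\right) \left(4 - 3\right) = 13 \cdot 2 \left(-3\right) 1 = 13 \left(-6\right) = -78$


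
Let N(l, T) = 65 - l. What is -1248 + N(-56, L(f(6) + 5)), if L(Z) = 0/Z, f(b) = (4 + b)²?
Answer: -1127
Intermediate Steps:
L(Z) = 0
-1248 + N(-56, L(f(6) + 5)) = -1248 + (65 - 1*(-56)) = -1248 + (65 + 56) = -1248 + 121 = -1127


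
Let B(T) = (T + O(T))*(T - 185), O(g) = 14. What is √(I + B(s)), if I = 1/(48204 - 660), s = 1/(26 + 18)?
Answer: 17*I*√613719364629/261492 ≈ 50.93*I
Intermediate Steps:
s = 1/44 ≈ 0.022727
I = 1/47544 ≈ 2.1033e-5
B(T) = (-185 + T)*(14 + T) (B(T) = (T + 14)*(T - 185) = (14 + T)*(-185 + T) = (-185 + T)*(14 + T))
√(I + B(s)) = √(1/47544 + (-2590 + (1/44)² - 171*1/44)) = √(1/47544 + (-2590 + 1/1936 - 171/44)) = √(1/47544 - 5021763/1936) = √(-29844337267/11505648) = 17*I*√613719364629/261492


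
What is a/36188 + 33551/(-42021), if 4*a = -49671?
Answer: -991971349/868946256 ≈ -1.1416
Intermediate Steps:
a = -49671/4 (a = (¼)*(-49671) = -49671/4 ≈ -12418.)
a/36188 + 33551/(-42021) = -49671/4/36188 + 33551/(-42021) = -49671/4*1/36188 + 33551*(-1/42021) = -49671/144752 - 4793/6003 = -991971349/868946256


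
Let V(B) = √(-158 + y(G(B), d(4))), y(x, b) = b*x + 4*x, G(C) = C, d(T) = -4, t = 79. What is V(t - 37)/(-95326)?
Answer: -I*√158/95326 ≈ -0.00013186*I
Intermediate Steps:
y(x, b) = 4*x + b*x
V(B) = I*√158 (V(B) = √(-158 + B*(4 - 4)) = √(-158 + B*0) = √(-158 + 0) = √(-158) = I*√158)
V(t - 37)/(-95326) = (I*√158)/(-95326) = (I*√158)*(-1/95326) = -I*√158/95326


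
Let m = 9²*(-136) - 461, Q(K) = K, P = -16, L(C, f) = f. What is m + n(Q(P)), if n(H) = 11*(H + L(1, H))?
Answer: -11829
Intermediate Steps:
n(H) = 22*H (n(H) = 11*(H + H) = 11*(2*H) = 22*H)
m = -11477 (m = 81*(-136) - 461 = -11016 - 461 = -11477)
m + n(Q(P)) = -11477 + 22*(-16) = -11477 - 352 = -11829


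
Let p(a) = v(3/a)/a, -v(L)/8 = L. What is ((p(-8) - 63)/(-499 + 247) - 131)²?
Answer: 7719906769/451584 ≈ 17095.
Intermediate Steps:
v(L) = -8*L
p(a) = -24/a² (p(a) = (-24/a)/a = -24/a²)
((p(-8) - 63)/(-499 + 247) - 131)² = ((-24/(-8)² - 63)/(-499 + 247) - 131)² = ((-24*1/64 - 63)/(-252) - 131)² = ((-3/8 - 63)*(-1/252) - 131)² = (-507/8*(-1/252) - 131)² = (169/672 - 131)² = (-87863/672)² = 7719906769/451584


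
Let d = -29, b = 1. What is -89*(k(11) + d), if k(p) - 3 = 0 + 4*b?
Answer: 1958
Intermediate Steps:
k(p) = 7 (k(p) = 3 + (0 + 4*1) = 3 + (0 + 4) = 3 + 4 = 7)
-89*(k(11) + d) = -89*(7 - 29) = -89*(-22) = 1958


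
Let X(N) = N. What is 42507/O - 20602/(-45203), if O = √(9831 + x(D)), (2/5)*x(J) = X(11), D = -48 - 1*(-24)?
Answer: 20602/45203 + 42507*√39434/19717 ≈ 428.57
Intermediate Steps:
D = -24 (D = -48 + 24 = -24)
x(J) = 55/2 (x(J) = (5/2)*11 = 55/2)
O = √39434/2 (O = √(9831 + 55/2) = √(19717/2) = √39434/2 ≈ 99.290)
42507/O - 20602/(-45203) = 42507/((√39434/2)) - 20602/(-45203) = 42507*(√39434/19717) - 20602*(-1/45203) = 42507*√39434/19717 + 20602/45203 = 20602/45203 + 42507*√39434/19717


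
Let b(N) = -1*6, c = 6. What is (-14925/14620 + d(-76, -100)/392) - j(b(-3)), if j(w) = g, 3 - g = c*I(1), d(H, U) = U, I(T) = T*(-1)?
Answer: -1472299/143276 ≈ -10.276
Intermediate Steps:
I(T) = -T
b(N) = -6
g = 9 (g = 3 - 6*(-1*1) = 3 - 6*(-1) = 3 - 1*(-6) = 3 + 6 = 9)
j(w) = 9
(-14925/14620 + d(-76, -100)/392) - j(b(-3)) = (-14925/14620 - 100/392) - 1*9 = (-14925*1/14620 - 100*1/392) - 9 = (-2985/2924 - 25/98) - 9 = -182815/143276 - 9 = -1472299/143276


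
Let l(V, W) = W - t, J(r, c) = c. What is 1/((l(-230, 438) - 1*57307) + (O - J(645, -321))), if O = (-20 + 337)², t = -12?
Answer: 1/43953 ≈ 2.2752e-5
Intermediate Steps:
l(V, W) = 12 + W (l(V, W) = W - 1*(-12) = W + 12 = 12 + W)
O = 100489 (O = 317² = 100489)
1/((l(-230, 438) - 1*57307) + (O - J(645, -321))) = 1/(((12 + 438) - 1*57307) + (100489 - 1*(-321))) = 1/((450 - 57307) + (100489 + 321)) = 1/(-56857 + 100810) = 1/43953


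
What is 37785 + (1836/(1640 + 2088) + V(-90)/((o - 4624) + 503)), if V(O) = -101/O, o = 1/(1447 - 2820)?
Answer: 1120822270315594/29662767495 ≈ 37786.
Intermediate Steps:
o = -1/1373 (o = 1/(-1373) = -1/1373 ≈ -0.00072833)
37785 + (1836/(1640 + 2088) + V(-90)/((o - 4624) + 503)) = 37785 + (1836/(1640 + 2088) + (-101/(-90))/((-1/1373 - 4624) + 503)) = 37785 + (1836/3728 + (-101*(-1/90))/(-6348753/1373 + 503)) = 37785 + (1836*(1/3728) + 101/(90*(-5658134/1373))) = 37785 + (459/932 + (101/90)*(-1373/5658134)) = 37785 + (459/932 - 138673/509232060) = 37785 + 14600517019/29662767495 = 1120822270315594/29662767495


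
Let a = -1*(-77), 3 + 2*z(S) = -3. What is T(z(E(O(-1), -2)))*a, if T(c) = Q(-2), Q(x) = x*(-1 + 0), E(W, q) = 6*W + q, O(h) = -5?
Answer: 154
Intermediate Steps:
E(W, q) = q + 6*W
z(S) = -3 (z(S) = -3/2 + (1/2)*(-3) = -3/2 - 3/2 = -3)
Q(x) = -x (Q(x) = x*(-1) = -x)
T(c) = 2 (T(c) = -1*(-2) = 2)
a = 77
T(z(E(O(-1), -2)))*a = 2*77 = 154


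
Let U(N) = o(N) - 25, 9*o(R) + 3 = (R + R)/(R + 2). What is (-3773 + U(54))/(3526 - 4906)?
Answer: 159521/57960 ≈ 2.7523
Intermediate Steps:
o(R) = -⅓ + 2*R/(9*(2 + R)) (o(R) = -⅓ + ((R + R)/(R + 2))/9 = -⅓ + ((2*R)/(2 + R))/9 = -⅓ + (2*R/(2 + R))/9 = -⅓ + 2*R/(9*(2 + R)))
U(N) = -25 + (-6 - N)/(9*(2 + N)) (U(N) = (-6 - N)/(9*(2 + N)) - 25 = -25 + (-6 - N)/(9*(2 + N)))
(-3773 + U(54))/(3526 - 4906) = (-3773 + 2*(-228 - 113*54)/(9*(2 + 54)))/(3526 - 4906) = (-3773 + (2/9)*(-228 - 6102)/56)/(-1380) = (-3773 + (2/9)*(1/56)*(-6330))*(-1/1380) = (-3773 - 1055/42)*(-1/1380) = -159521/42*(-1/1380) = 159521/57960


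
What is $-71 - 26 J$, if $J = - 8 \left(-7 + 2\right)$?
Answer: $-1111$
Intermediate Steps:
$J = 40$ ($J = \left(-8\right) \left(-5\right) = 40$)
$-71 - 26 J = -71 - 1040 = -1111$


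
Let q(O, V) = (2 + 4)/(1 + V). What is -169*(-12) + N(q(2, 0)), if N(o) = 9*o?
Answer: 2082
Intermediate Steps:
q(O, V) = 6/(1 + V)
-169*(-12) + N(q(2, 0)) = -169*(-12) + 9*(6/(1 + 0)) = 2028 + 9*(6/1) = 2028 + 9*(6*1) = 2028 + 9*6 = 2028 + 54 = 2082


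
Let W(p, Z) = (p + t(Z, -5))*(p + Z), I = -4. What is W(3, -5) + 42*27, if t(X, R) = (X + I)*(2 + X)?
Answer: 1074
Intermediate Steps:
t(X, R) = (-4 + X)*(2 + X) (t(X, R) = (X - 4)*(2 + X) = (-4 + X)*(2 + X))
W(p, Z) = (Z + p)*(-8 + p + Z² - 2*Z) (W(p, Z) = (p + (-8 + Z² - 2*Z))*(p + Z) = (-8 + p + Z² - 2*Z)*(Z + p) = (Z + p)*(-8 + p + Z² - 2*Z))
W(3, -5) + 42*27 = (3² - 5*3 - 1*(-5)*(8 - 1*(-5)² + 2*(-5)) - 1*3*(8 - 1*(-5)² + 2*(-5))) + 42*27 = (9 - 15 - 1*(-5)*(8 - 1*25 - 10) - 1*3*(8 - 1*25 - 10)) + 1134 = (9 - 15 - 1*(-5)*(8 - 25 - 10) - 1*3*(8 - 25 - 10)) + 1134 = (9 - 15 - 1*(-5)*(-27) - 1*3*(-27)) + 1134 = (9 - 15 - 135 + 81) + 1134 = -60 + 1134 = 1074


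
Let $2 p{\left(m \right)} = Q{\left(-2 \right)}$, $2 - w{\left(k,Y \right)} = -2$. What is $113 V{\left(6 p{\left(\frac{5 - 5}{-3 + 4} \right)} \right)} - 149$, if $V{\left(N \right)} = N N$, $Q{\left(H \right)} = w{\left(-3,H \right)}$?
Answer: $16123$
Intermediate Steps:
$w{\left(k,Y \right)} = 4$ ($w{\left(k,Y \right)} = 2 - -2 = 2 + 2 = 4$)
$Q{\left(H \right)} = 4$
$p{\left(m \right)} = 2$ ($p{\left(m \right)} = \frac{1}{2} \cdot 4 = 2$)
$V{\left(N \right)} = N^{2}$
$113 V{\left(6 p{\left(\frac{5 - 5}{-3 + 4} \right)} \right)} - 149 = 113 \left(6 \cdot 2\right)^{2} - 149 = 113 \cdot 12^{2} - 149 = 113 \cdot 144 - 149 = 16272 - 149 = 16123$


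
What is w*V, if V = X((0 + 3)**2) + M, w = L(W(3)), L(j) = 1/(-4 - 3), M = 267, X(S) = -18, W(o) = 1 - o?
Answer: -249/7 ≈ -35.571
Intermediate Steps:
L(j) = -1/7 (L(j) = 1/(-7) = -1/7)
w = -1/7 ≈ -0.14286
V = 249 (V = -18 + 267 = 249)
w*V = -1/7*249 = -249/7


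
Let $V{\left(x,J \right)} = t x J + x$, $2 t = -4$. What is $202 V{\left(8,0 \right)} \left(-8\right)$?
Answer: $-12928$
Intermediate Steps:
$t = -2$ ($t = \frac{1}{2} \left(-4\right) = -2$)
$V{\left(x,J \right)} = x - 2 J x$ ($V{\left(x,J \right)} = - 2 x J + x = - 2 J x + x = x - 2 J x$)
$202 V{\left(8,0 \right)} \left(-8\right) = 202 \cdot 8 \left(1 - 0\right) \left(-8\right) = 202 \cdot 8 \left(1 + 0\right) \left(-8\right) = 202 \cdot 8 \cdot 1 \left(-8\right) = 202 \cdot 8 \left(-8\right) = 1616 \left(-8\right) = -12928$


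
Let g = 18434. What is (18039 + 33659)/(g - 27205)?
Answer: -51698/8771 ≈ -5.8942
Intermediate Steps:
(18039 + 33659)/(g - 27205) = (18039 + 33659)/(18434 - 27205) = 51698/(-8771) = 51698*(-1/8771) = -51698/8771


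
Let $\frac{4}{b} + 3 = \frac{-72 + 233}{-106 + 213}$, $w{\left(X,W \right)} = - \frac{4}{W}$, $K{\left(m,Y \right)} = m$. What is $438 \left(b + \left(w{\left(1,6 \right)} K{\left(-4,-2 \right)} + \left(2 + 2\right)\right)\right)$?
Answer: $\frac{34967}{20} \approx 1748.3$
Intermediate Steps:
$b = - \frac{107}{40}$ ($b = \frac{4}{-3 + \frac{-72 + 233}{-106 + 213}} = \frac{4}{-3 + \frac{161}{107}} = \frac{4}{- \frac{160}{107}} = 4 \left(- \frac{107}{160}\right) = - \frac{107}{40} \approx -2.675$)
$438 \left(b + \left(w{\left(1,6 \right)} K{\left(-4,-2 \right)} + \left(2 + 2\right)\right)\right) = 438 \left(- \frac{107}{40} + \left(- \frac{4}{6} \left(-4\right) + \left(2 + 2\right)\right)\right) = 438 \left(- \frac{107}{40} + \left(\left(-4\right) \frac{1}{6} \left(-4\right) + 4\right)\right) = 438 \left(- \frac{107}{40} + \left(\left(- \frac{2}{3}\right) \left(-4\right) + 4\right)\right) = 438 \left(- \frac{107}{40} + \left(\frac{8}{3} + 4\right)\right) = 438 \left(- \frac{107}{40} + \frac{20}{3}\right) = 438 \cdot \frac{479}{120} = \frac{34967}{20}$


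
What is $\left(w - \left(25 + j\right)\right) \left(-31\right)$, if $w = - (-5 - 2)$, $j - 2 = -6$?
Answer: $434$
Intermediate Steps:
$j = -4$ ($j = 2 - 6 = -4$)
$w = 7$ ($w = \left(-1\right) \left(-7\right) = 7$)
$\left(w - \left(25 + j\right)\right) \left(-31\right) = \left(7 - 21\right) \left(-31\right) = \left(-14\right) \left(-31\right) = 434$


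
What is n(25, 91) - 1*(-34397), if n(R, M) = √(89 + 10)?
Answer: 34397 + 3*√11 ≈ 34407.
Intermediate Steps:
n(R, M) = 3*√11 (n(R, M) = √99 = 3*√11)
n(25, 91) - 1*(-34397) = 3*√11 - 1*(-34397) = 3*√11 + 34397 = 34397 + 3*√11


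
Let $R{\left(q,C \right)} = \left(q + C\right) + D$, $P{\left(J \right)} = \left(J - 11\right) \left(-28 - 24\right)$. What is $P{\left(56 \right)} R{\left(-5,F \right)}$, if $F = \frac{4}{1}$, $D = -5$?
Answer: $14040$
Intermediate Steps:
$P{\left(J \right)} = 572 - 52 J$ ($P{\left(J \right)} = \left(-11 + J\right) \left(-52\right) = 572 - 52 J$)
$F = 4$ ($F = 4 \cdot 1 = 4$)
$R{\left(q,C \right)} = -5 + C + q$ ($R{\left(q,C \right)} = \left(q + C\right) - 5 = \left(C + q\right) - 5 = -5 + C + q$)
$P{\left(56 \right)} R{\left(-5,F \right)} = \left(572 - 2912\right) \left(-5 + 4 - 5\right) = \left(572 - 2912\right) \left(-6\right) = \left(-2340\right) \left(-6\right) = 14040$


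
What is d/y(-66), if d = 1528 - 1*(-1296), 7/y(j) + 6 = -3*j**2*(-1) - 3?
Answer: 36878616/7 ≈ 5.2684e+6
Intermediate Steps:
y(j) = 7/(-9 + 3*j**2) (y(j) = 7/(-6 + (-3*j**2*(-1) - 3)) = 7/(-6 + (3*j**2 - 3)) = 7/(-6 + (-3 + 3*j**2)) = 7/(-9 + 3*j**2))
d = 2824 (d = 1528 + 1296 = 2824)
d/y(-66) = 2824/((7/(3*(-3 + (-66)**2)))) = 2824/((7/(3*(-3 + 4356)))) = 2824/(((7/3)/4353)) = 2824/(((7/3)*(1/4353))) = 2824/(7/13059) = 2824*(13059/7) = 36878616/7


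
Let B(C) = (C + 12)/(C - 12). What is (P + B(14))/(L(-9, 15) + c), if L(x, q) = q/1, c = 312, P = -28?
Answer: -5/109 ≈ -0.045872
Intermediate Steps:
L(x, q) = q (L(x, q) = q*1 = q)
B(C) = (12 + C)/(-12 + C)
(P + B(14))/(L(-9, 15) + c) = (-28 + (12 + 14)/(-12 + 14))/(15 + 312) = (-28 + 26/2)/327 = (-28 + (½)*26)*(1/327) = (-28 + 13)*(1/327) = -15*1/327 = -5/109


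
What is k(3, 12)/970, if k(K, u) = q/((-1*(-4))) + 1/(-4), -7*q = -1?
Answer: -3/13580 ≈ -0.00022091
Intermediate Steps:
q = 1/7 (q = -1/7*(-1) = 1/7 ≈ 0.14286)
k(K, u) = -3/14 (k(K, u) = 1/(7*((-1*(-4)))) + 1/(-4) = (1/7)/4 + 1*(-1/4) = (1/7)*(1/4) - 1/4 = 1/28 - 1/4 = -3/14)
k(3, 12)/970 = -3/14/970 = -3/14*1/970 = -3/13580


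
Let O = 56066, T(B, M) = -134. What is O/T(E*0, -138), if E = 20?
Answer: -28033/67 ≈ -418.40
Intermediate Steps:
O/T(E*0, -138) = 56066/(-134) = 56066*(-1/134) = -28033/67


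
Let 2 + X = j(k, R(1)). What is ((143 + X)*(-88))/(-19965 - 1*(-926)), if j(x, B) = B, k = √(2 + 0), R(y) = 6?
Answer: 12936/19039 ≈ 0.67945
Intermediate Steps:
k = √2 ≈ 1.4142
X = 4 (X = -2 + 6 = 4)
((143 + X)*(-88))/(-19965 - 1*(-926)) = ((143 + 4)*(-88))/(-19965 - 1*(-926)) = (147*(-88))/(-19965 + 926) = -12936/(-19039) = -12936*(-1/19039) = 12936/19039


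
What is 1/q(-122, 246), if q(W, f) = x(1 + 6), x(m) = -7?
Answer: -1/7 ≈ -0.14286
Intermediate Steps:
q(W, f) = -7
1/q(-122, 246) = 1/(-7) = -1/7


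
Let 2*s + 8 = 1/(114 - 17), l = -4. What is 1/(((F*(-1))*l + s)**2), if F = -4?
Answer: 37636/15046641 ≈ 0.0025013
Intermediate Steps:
s = -775/194 (s = -4 + 1/(2*(114 - 17)) = -4 + (1/2)/97 = -4 + (1/2)*(1/97) = -4 + 1/194 = -775/194 ≈ -3.9948)
1/(((F*(-1))*l + s)**2) = 1/((-4*(-1)*(-4) - 775/194)**2) = 1/((4*(-4) - 775/194)**2) = 1/((-16 - 775/194)**2) = 1/((-3879/194)**2) = 1/(15046641/37636) = 37636/15046641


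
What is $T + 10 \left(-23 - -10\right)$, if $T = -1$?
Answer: $-131$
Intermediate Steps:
$T + 10 \left(-23 - -10\right) = -1 + 10 \left(-23 - -10\right) = -1 + 10 \left(-23 + 10\right) = -1 + 10 \left(-13\right) = -1 - 130 = -131$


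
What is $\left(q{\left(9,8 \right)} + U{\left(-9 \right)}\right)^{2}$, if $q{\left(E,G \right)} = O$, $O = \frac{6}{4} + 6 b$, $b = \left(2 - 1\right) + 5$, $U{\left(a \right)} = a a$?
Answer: $\frac{56169}{4} \approx 14042.0$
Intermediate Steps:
$U{\left(a \right)} = a^{2}$
$b = 6$ ($b = 1 + 5 = 6$)
$O = \frac{75}{2}$ ($O = \frac{6}{4} + 6 \cdot 6 = 6 \cdot \frac{1}{4} + 36 = \frac{3}{2} + 36 = \frac{75}{2} \approx 37.5$)
$q{\left(E,G \right)} = \frac{75}{2}$
$\left(q{\left(9,8 \right)} + U{\left(-9 \right)}\right)^{2} = \left(\frac{75}{2} + \left(-9\right)^{2}\right)^{2} = \left(\frac{75}{2} + 81\right)^{2} = \left(\frac{237}{2}\right)^{2} = \frac{56169}{4}$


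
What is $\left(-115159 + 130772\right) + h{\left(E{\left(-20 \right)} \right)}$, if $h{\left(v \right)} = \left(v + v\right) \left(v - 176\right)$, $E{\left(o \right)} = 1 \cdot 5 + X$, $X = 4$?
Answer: $12607$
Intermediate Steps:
$E{\left(o \right)} = 9$ ($E{\left(o \right)} = 1 \cdot 5 + 4 = 5 + 4 = 9$)
$h{\left(v \right)} = 2 v \left(-176 + v\right)$
$\left(-115159 + 130772\right) + h{\left(E{\left(-20 \right)} \right)} = \left(-115159 + 130772\right) + 2 \cdot 9 \left(-176 + 9\right) = 15613 + 2 \cdot 9 \left(-167\right) = 15613 - 3006 = 12607$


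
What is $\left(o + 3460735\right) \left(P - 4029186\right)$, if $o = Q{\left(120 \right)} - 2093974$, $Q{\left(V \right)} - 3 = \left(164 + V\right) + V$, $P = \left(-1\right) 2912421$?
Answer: $-9490342958976$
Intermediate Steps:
$P = -2912421$
$Q{\left(V \right)} = 167 + 2 V$ ($Q{\left(V \right)} = 3 + \left(\left(164 + V\right) + V\right) = 3 + \left(164 + 2 V\right) = 167 + 2 V$)
$o = -2093567$ ($o = \left(167 + 2 \cdot 120\right) - 2093974 = \left(167 + 240\right) - 2093974 = 407 - 2093974 = -2093567$)
$\left(o + 3460735\right) \left(P - 4029186\right) = \left(-2093567 + 3460735\right) \left(-2912421 - 4029186\right) = 1367168 \left(-6941607\right) = -9490342958976$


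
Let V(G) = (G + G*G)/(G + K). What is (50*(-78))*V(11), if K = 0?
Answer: -46800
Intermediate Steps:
V(G) = (G + G²)/G (V(G) = (G + G*G)/(G + 0) = (G + G²)/G)
(50*(-78))*V(11) = (50*(-78))*(1 + 11) = -3900*12 = -46800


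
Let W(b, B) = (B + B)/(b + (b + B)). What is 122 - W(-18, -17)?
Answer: 6432/53 ≈ 121.36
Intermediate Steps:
W(b, B) = 2*B/(B + 2*b) (W(b, B) = (2*B)/(b + (B + b)) = (2*B)/(B + 2*b) = 2*B/(B + 2*b))
122 - W(-18, -17) = 122 - 2*(-17)/(-17 + 2*(-18)) = 122 - 2*(-17)/(-17 - 36) = 122 - 2*(-17)/(-53) = 122 - 2*(-17)*(-1)/53 = 122 - 1*34/53 = 122 - 34/53 = 6432/53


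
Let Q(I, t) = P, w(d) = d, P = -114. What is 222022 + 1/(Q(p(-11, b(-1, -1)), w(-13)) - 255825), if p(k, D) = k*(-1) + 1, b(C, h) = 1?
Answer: 56824088657/255939 ≈ 2.2202e+5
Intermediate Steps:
p(k, D) = 1 - k (p(k, D) = -k + 1 = 1 - k)
Q(I, t) = -114
222022 + 1/(Q(p(-11, b(-1, -1)), w(-13)) - 255825) = 222022 + 1/(-114 - 255825) = 222022 + 1/(-255939) = 222022 - 1/255939 = 56824088657/255939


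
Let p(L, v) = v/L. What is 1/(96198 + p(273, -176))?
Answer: 273/26261878 ≈ 1.0395e-5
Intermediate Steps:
1/(96198 + p(273, -176)) = 1/(96198 - 176/273) = 1/(26261878/273) = 273/26261878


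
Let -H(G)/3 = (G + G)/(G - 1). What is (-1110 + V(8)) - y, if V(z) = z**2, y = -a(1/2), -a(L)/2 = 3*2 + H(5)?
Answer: -1043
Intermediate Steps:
H(G) = -6*G/(-1 + G) (H(G) = -3*(G + G)/(G - 1) = -3*2*G/(-1 + G) = -6*G/(-1 + G))
a(L) = 3 (a(L) = -2*(3*2 - 6*5/(-1 + 5)) = -2*(6 - 6*5/4) = -2*(6 - 6*5*1/4) = -2*(6 - 15/2) = -2*(-3/2) = 3)
y = -3 (y = -1*3 = -3)
(-1110 + V(8)) - y = (-1110 + 8**2) - 1*(-3) = (-1110 + 64) + 3 = -1046 + 3 = -1043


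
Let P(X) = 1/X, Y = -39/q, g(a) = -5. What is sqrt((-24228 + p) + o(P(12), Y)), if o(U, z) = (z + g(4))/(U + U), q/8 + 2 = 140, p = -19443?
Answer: 3*I*sqrt(41098562)/92 ≈ 209.05*I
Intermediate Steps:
q = 1104 (q = -16 + 8*140 = -16 + 1120 = 1104)
Y = -13/368 (Y = -39/1104 = -39*1/1104 = -13/368 ≈ -0.035326)
o(U, z) = (-5 + z)/(2*U) (o(U, z) = (z - 5)/(U + U) = (-5 + z)/((2*U)) = (-5 + z)*(1/(2*U)) = (-5 + z)/(2*U))
sqrt((-24228 + p) + o(P(12), Y)) = sqrt((-24228 - 19443) + (-5 - 13/368)/(2*(1/12))) = sqrt(-43671 + (1/2)*(-1853/368)/(1/12)) = sqrt(-43671 + (1/2)*12*(-1853/368)) = sqrt(-43671 - 5559/184) = sqrt(-8041023/184) = 3*I*sqrt(41098562)/92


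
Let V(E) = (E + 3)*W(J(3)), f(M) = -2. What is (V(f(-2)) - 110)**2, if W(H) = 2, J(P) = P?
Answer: 11664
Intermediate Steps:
V(E) = 6 + 2*E (V(E) = (E + 3)*2 = (3 + E)*2 = 6 + 2*E)
(V(f(-2)) - 110)**2 = ((6 + 2*(-2)) - 110)**2 = ((6 - 4) - 110)**2 = (2 - 110)**2 = (-108)**2 = 11664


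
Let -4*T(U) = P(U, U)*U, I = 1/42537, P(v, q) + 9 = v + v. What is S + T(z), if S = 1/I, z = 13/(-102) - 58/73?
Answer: 1179118370501/27721458 ≈ 42535.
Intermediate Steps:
P(v, q) = -9 + 2*v (P(v, q) = -9 + (v + v) = -9 + 2*v)
I = 1/42537 ≈ 2.3509e-5
z = -6865/7446 (z = 13*(-1/102) - 58*1/73 = -13/102 - 58/73 = -6865/7446 ≈ -0.92197)
S = 42537 (S = 1/(1/42537) = 42537)
T(U) = -U*(-9 + 2*U)/4 (T(U) = -(-9 + 2*U)*U/4 = -U*(-9 + 2*U)/4)
S + T(z) = 42537 + (¼)*(-6865/7446)*(9 - 2*(-6865/7446)) = 42537 + (¼)*(-6865/7446)*(9 + 6865/3723) = 42537 + (¼)*(-6865/7446)*(40372/3723) = 42537 - 69288445/27721458 = 1179118370501/27721458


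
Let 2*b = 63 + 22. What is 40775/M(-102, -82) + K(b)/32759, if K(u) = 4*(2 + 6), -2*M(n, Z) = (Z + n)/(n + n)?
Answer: -68123158739/753457 ≈ -90414.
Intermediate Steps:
b = 85/2 (b = (63 + 22)/2 = (1/2)*85 = 85/2 ≈ 42.500)
M(n, Z) = -(Z + n)/(4*n) (M(n, Z) = -(Z + n)/(2*(n + n)) = -(Z + n)/(2*(2*n)) = -(Z + n)*1/(2*n)/2 = -(Z + n)/(4*n))
K(u) = 32 (K(u) = 4*8 = 32)
40775/M(-102, -82) + K(b)/32759 = 40775/(((1/4)*(-1*(-82) - 1*(-102))/(-102))) + 32/32759 = 40775/(((1/4)*(-1/102)*(82 + 102))) + 32*(1/32759) = 40775/(((1/4)*(-1/102)*184)) + 32/32759 = 40775/(-23/51) + 32/32759 = 40775*(-51/23) + 32/32759 = -2079525/23 + 32/32759 = -68123158739/753457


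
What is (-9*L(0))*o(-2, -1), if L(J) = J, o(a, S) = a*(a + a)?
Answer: 0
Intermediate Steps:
o(a, S) = 2*a**2 (o(a, S) = a*(2*a) = 2*a**2)
(-9*L(0))*o(-2, -1) = (-9*0)*(2*(-2)**2) = 0*(2*4) = 0*8 = 0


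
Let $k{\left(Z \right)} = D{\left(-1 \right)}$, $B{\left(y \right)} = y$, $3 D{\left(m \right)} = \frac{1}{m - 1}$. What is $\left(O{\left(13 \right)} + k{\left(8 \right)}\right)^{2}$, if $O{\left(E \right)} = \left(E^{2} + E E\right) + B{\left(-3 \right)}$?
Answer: $\frac{4036081}{36} \approx 1.1211 \cdot 10^{5}$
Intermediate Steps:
$D{\left(m \right)} = \frac{1}{3 \left(-1 + m\right)}$ ($D{\left(m \right)} = \frac{1}{3 \left(m - 1\right)} = \frac{1}{3 \left(-1 + m\right)}$)
$k{\left(Z \right)} = - \frac{1}{6}$ ($k{\left(Z \right)} = \frac{1}{3 \left(-1 - 1\right)} = \frac{1}{3 \left(-2\right)} = \frac{1}{3} \left(- \frac{1}{2}\right) = - \frac{1}{6}$)
$O{\left(E \right)} = -3 + 2 E^{2}$ ($O{\left(E \right)} = \left(E^{2} + E E\right) - 3 = \left(E^{2} + E^{2}\right) - 3 = 2 E^{2} - 3 = -3 + 2 E^{2}$)
$\left(O{\left(13 \right)} + k{\left(8 \right)}\right)^{2} = \left(\left(-3 + 2 \cdot 13^{2}\right) - \frac{1}{6}\right)^{2} = \left(\left(-3 + 2 \cdot 169\right) - \frac{1}{6}\right)^{2} = \left(\left(-3 + 338\right) - \frac{1}{6}\right)^{2} = \left(335 - \frac{1}{6}\right)^{2} = \left(\frac{2009}{6}\right)^{2} = \frac{4036081}{36}$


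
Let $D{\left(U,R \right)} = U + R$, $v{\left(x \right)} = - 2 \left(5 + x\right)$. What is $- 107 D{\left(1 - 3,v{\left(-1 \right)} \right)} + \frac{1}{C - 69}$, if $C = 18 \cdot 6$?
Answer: $\frac{41731}{39} \approx 1070.0$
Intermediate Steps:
$C = 108$
$v{\left(x \right)} = -10 - 2 x$
$D{\left(U,R \right)} = R + U$
$- 107 D{\left(1 - 3,v{\left(-1 \right)} \right)} + \frac{1}{C - 69} = - 107 \left(\left(-10 - -2\right) + \left(1 - 3\right)\right) + \frac{1}{108 - 69} = - 107 \left(\left(-10 + 2\right) - 2\right) + \frac{1}{39} = - 107 \left(-8 - 2\right) + \frac{1}{39} = \left(-107\right) \left(-10\right) + \frac{1}{39} = 1070 + \frac{1}{39} = \frac{41731}{39}$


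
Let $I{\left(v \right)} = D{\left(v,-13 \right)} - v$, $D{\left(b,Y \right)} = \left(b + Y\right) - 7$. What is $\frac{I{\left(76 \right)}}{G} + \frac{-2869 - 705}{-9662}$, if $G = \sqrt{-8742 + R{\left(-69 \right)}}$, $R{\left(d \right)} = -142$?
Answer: $\frac{1787}{4831} + \frac{10 i \sqrt{2221}}{2221} \approx 0.3699 + 0.21219 i$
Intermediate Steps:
$D{\left(b,Y \right)} = -7 + Y + b$ ($D{\left(b,Y \right)} = \left(Y + b\right) - 7 = -7 + Y + b$)
$I{\left(v \right)} = -20$ ($I{\left(v \right)} = \left(-7 - 13 + v\right) - v = \left(-20 + v\right) - v = -20$)
$G = 2 i \sqrt{2221}$ ($G = \sqrt{-8742 - 142} = \sqrt{-8884} = 2 i \sqrt{2221} \approx 94.255 i$)
$\frac{I{\left(76 \right)}}{G} + \frac{-2869 - 705}{-9662} = - \frac{20}{2 i \sqrt{2221}} + \frac{-2869 - 705}{-9662} = - 20 \left(- \frac{i \sqrt{2221}}{4442}\right) - - \frac{1787}{4831} = \frac{10 i \sqrt{2221}}{2221} + \frac{1787}{4831} = \frac{1787}{4831} + \frac{10 i \sqrt{2221}}{2221}$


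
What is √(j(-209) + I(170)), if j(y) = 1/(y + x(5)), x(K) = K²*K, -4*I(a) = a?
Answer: I*√74991/42 ≈ 6.5201*I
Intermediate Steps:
I(a) = -a/4
x(K) = K³
j(y) = 1/(125 + y) (j(y) = 1/(y + 5³) = 1/(y + 125) = 1/(125 + y))
√(j(-209) + I(170)) = √(1/(125 - 209) - ¼*170) = √(1/(-84) - 85/2) = √(-1/84 - 85/2) = √(-3571/84) = I*√74991/42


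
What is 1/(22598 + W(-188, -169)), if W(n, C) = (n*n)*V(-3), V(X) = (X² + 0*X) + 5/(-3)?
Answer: 3/845362 ≈ 3.5488e-6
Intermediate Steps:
V(X) = -5/3 + X² (V(X) = (X² + 0) + 5*(-⅓) = X² - 5/3 = -5/3 + X²)
W(n, C) = 22*n²/3 (W(n, C) = (n*n)*(-5/3 + (-3)²) = n²*(-5/3 + 9) = n²*(22/3) = 22*n²/3)
1/(22598 + W(-188, -169)) = 1/(22598 + (22/3)*(-188)²) = 1/(22598 + (22/3)*35344) = 1/(22598 + 777568/3) = 1/(845362/3) = 3/845362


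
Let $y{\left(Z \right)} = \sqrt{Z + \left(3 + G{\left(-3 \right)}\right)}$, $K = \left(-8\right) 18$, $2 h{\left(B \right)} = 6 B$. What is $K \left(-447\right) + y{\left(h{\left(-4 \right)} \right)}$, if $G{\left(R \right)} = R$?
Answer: $64368 + 2 i \sqrt{3} \approx 64368.0 + 3.4641 i$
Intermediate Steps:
$h{\left(B \right)} = 3 B$ ($h{\left(B \right)} = \frac{6 B}{2} = 3 B$)
$K = -144$
$y{\left(Z \right)} = \sqrt{Z}$ ($y{\left(Z \right)} = \sqrt{Z + \left(3 - 3\right)} = \sqrt{Z + 0} = \sqrt{Z}$)
$K \left(-447\right) + y{\left(h{\left(-4 \right)} \right)} = \left(-144\right) \left(-447\right) + \sqrt{3 \left(-4\right)} = 64368 + \sqrt{-12} = 64368 + 2 i \sqrt{3}$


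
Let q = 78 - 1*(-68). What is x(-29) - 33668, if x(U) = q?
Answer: -33522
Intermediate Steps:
q = 146 (q = 78 + 68 = 146)
x(U) = 146
x(-29) - 33668 = 146 - 33668 = -33522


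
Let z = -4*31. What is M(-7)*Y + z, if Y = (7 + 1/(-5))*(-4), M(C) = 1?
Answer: -756/5 ≈ -151.20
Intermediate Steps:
Y = -136/5 (Y = (7 - ⅕)*(-4) = (34/5)*(-4) = -136/5 ≈ -27.200)
z = -124
M(-7)*Y + z = 1*(-136/5) - 124 = -136/5 - 124 = -756/5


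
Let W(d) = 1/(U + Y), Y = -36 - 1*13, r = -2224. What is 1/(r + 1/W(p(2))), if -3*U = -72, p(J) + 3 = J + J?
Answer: -1/2249 ≈ -0.00044464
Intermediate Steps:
p(J) = -3 + 2*J (p(J) = -3 + (J + J) = -3 + 2*J)
U = 24 (U = -1/3*(-72) = 24)
Y = -49 (Y = -36 - 13 = -49)
W(d) = -1/25 (W(d) = 1/(24 - 49) = 1/(-25) = -1/25)
1/(r + 1/W(p(2))) = 1/(-2224 + 1/(-1/25)) = 1/(-2224 - 25) = 1/(-2249) = -1/2249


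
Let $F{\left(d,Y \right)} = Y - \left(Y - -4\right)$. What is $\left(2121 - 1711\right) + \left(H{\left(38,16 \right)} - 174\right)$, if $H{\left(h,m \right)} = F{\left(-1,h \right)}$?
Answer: $232$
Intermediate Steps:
$F{\left(d,Y \right)} = -4$ ($F{\left(d,Y \right)} = Y - \left(Y + 4\right) = Y - \left(4 + Y\right) = -4$)
$H{\left(h,m \right)} = -4$
$\left(2121 - 1711\right) + \left(H{\left(38,16 \right)} - 174\right) = \left(2121 - 1711\right) - 178 = 410 - 178 = 232$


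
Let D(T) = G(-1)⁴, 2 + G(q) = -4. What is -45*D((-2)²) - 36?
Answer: -58356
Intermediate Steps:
G(q) = -6 (G(q) = -2 - 4 = -6)
D(T) = 1296 (D(T) = (-6)⁴ = 1296)
-45*D((-2)²) - 36 = -45*1296 - 36 = -58320 - 36 = -58356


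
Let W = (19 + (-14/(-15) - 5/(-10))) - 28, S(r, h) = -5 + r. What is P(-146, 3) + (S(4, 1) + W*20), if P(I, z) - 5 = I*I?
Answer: 63506/3 ≈ 21169.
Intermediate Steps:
P(I, z) = 5 + I² (P(I, z) = 5 + I*I = 5 + I²)
W = -227/30 (W = (19 + (-14*(-1/15) - 5*(-⅒))) - 28 = (19 + (14/15 + ½)) - 28 = (19 + 43/30) - 28 = 613/30 - 28 = -227/30 ≈ -7.5667)
P(-146, 3) + (S(4, 1) + W*20) = (5 + (-146)²) + ((-5 + 4) - 227/30*20) = (5 + 21316) + (-1 - 454/3) = 21321 - 457/3 = 63506/3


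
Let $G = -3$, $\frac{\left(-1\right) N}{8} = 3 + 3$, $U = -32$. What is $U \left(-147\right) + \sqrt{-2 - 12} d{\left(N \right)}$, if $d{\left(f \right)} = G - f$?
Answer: $4704 + 45 i \sqrt{14} \approx 4704.0 + 168.37 i$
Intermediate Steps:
$N = -48$ ($N = - 8 \left(3 + 3\right) = \left(-8\right) 6 = -48$)
$d{\left(f \right)} = -3 - f$
$U \left(-147\right) + \sqrt{-2 - 12} d{\left(N \right)} = \left(-32\right) \left(-147\right) + \sqrt{-2 - 12} \left(-3 - -48\right) = 4704 + \sqrt{-14} \left(-3 + 48\right) = 4704 + i \sqrt{14} \cdot 45 = 4704 + 45 i \sqrt{14}$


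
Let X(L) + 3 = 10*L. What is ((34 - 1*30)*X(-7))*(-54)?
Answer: 15768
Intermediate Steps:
X(L) = -3 + 10*L
((34 - 1*30)*X(-7))*(-54) = ((34 - 1*30)*(-3 + 10*(-7)))*(-54) = ((34 - 30)*(-3 - 70))*(-54) = (4*(-73))*(-54) = -292*(-54) = 15768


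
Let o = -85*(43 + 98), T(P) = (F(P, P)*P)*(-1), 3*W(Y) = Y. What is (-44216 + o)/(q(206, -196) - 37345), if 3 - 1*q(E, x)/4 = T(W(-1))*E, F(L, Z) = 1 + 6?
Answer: 168603/117767 ≈ 1.4317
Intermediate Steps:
W(Y) = Y/3
F(L, Z) = 7
T(P) = -7*P (T(P) = (7*P)*(-1) = -7*P)
q(E, x) = 12 - 28*E/3 (q(E, x) = 12 - 4*(-7*(-1)/3)*E = 12 - 4*(-7*(-⅓))*E = 12 - 28*E/3)
o = -11985 (o = -85*141 = -11985)
(-44216 + o)/(q(206, -196) - 37345) = (-44216 - 11985)/((12 - 28/3*206) - 37345) = -56201/((12 - 5768/3) - 37345) = -56201/(-5732/3 - 37345) = -56201/(-117767/3) = -56201*(-3/117767) = 168603/117767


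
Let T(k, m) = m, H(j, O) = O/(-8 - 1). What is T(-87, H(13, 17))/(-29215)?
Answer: 17/262935 ≈ 6.4655e-5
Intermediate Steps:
H(j, O) = -O/9 (H(j, O) = O/(-9) = -O/9)
T(-87, H(13, 17))/(-29215) = -⅑*17/(-29215) = -17/9*(-1/29215) = 17/262935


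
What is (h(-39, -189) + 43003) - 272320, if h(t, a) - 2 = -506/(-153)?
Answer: -35084689/153 ≈ -2.2931e+5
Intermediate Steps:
h(t, a) = 812/153 (h(t, a) = 2 - 506/(-153) = 2 - 506*(-1/153) = 2 + 506/153 = 812/153)
(h(-39, -189) + 43003) - 272320 = (812/153 + 43003) - 272320 = 6580271/153 - 272320 = -35084689/153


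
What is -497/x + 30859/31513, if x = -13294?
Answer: 425901507/418933822 ≈ 1.0166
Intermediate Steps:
-497/x + 30859/31513 = -497/(-13294) + 30859/31513 = -497*(-1/13294) + 30859*(1/31513) = 497/13294 + 30859/31513 = 425901507/418933822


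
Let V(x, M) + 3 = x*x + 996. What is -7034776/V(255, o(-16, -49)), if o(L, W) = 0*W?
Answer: -3517388/33009 ≈ -106.56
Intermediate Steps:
o(L, W) = 0
V(x, M) = 993 + x**2 (V(x, M) = -3 + (x*x + 996) = -3 + (x**2 + 996) = -3 + (996 + x**2) = 993 + x**2)
-7034776/V(255, o(-16, -49)) = -7034776/(993 + 255**2) = -7034776/(993 + 65025) = -7034776/66018 = -7034776*1/66018 = -3517388/33009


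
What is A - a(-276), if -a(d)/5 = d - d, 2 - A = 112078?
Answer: -112076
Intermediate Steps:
A = -112076 (A = 2 - 1*112078 = 2 - 112078 = -112076)
a(d) = 0 (a(d) = -5*(d - d) = -5*0 = 0)
A - a(-276) = -112076 - 1*0 = -112076 + 0 = -112076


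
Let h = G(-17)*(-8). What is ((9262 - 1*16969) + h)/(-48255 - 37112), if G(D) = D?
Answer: 7571/85367 ≈ 0.088688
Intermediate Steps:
h = 136 (h = -17*(-8) = 136)
((9262 - 1*16969) + h)/(-48255 - 37112) = ((9262 - 1*16969) + 136)/(-48255 - 37112) = ((9262 - 16969) + 136)/(-85367) = (-7707 + 136)*(-1/85367) = -7571*(-1/85367) = 7571/85367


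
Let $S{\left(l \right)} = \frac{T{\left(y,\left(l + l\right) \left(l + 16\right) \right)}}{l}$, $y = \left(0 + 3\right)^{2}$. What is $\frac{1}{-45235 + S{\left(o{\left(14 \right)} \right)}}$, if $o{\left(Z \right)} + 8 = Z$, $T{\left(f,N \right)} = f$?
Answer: $- \frac{2}{90467} \approx -2.2108 \cdot 10^{-5}$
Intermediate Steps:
$y = 9$ ($y = 3^{2} = 9$)
$o{\left(Z \right)} = -8 + Z$
$S{\left(l \right)} = \frac{9}{l}$
$\frac{1}{-45235 + S{\left(o{\left(14 \right)} \right)}} = \frac{1}{-45235 + \frac{9}{-8 + 14}} = \frac{1}{-45235 + \frac{9}{6}} = \frac{1}{-45235 + 9 \cdot \frac{1}{6}} = \frac{1}{-45235 + \frac{3}{2}} = \frac{1}{- \frac{90467}{2}} = - \frac{2}{90467}$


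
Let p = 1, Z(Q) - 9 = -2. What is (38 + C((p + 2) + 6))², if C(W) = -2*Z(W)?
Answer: 576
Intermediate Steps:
Z(Q) = 7 (Z(Q) = 9 - 2 = 7)
C(W) = -14 (C(W) = -2*7 = -14)
(38 + C((p + 2) + 6))² = (38 - 14)² = 24² = 576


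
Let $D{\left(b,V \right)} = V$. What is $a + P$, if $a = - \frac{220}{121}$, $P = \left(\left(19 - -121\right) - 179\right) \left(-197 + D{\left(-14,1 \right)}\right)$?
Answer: $\frac{84064}{11} \approx 7642.2$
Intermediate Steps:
$P = 7644$ ($P = \left(\left(19 - -121\right) - 179\right) \left(-197 + 1\right) = \left(\left(19 + 121\right) - 179\right) \left(-196\right) = \left(140 - 179\right) \left(-196\right) = \left(-39\right) \left(-196\right) = 7644$)
$a = - \frac{20}{11}$ ($a = \left(-220\right) \frac{1}{121} = - \frac{20}{11} \approx -1.8182$)
$a + P = - \frac{20}{11} + 7644 = \frac{84064}{11}$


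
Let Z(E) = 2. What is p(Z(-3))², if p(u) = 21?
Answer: 441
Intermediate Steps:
p(Z(-3))² = 21² = 441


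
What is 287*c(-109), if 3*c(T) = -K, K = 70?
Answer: -20090/3 ≈ -6696.7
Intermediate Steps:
c(T) = -70/3 (c(T) = (-1*70)/3 = (⅓)*(-70) = -70/3)
287*c(-109) = 287*(-70/3) = -20090/3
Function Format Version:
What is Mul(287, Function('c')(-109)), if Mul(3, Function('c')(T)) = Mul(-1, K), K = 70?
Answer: Rational(-20090, 3) ≈ -6696.7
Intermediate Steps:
Function('c')(T) = Rational(-70, 3) (Function('c')(T) = Mul(Rational(1, 3), Mul(-1, 70)) = Mul(Rational(1, 3), -70) = Rational(-70, 3))
Mul(287, Function('c')(-109)) = Mul(287, Rational(-70, 3)) = Rational(-20090, 3)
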